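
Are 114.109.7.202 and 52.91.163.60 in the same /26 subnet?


Mask: 255.255.255.192
114.109.7.202 AND mask = 114.109.7.192
52.91.163.60 AND mask = 52.91.163.0
No, different subnets (114.109.7.192 vs 52.91.163.0)


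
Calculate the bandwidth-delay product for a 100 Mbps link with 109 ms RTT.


BDP = bandwidth * RTT
= 100 Mbps * 109 ms
= 100 * 1e6 * 109 / 1000 bits
= 10900000 bits
= 1362500 bytes
= 1330.5664 KB
BDP = 10900000 bits (1362500 bytes)


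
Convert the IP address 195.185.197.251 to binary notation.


195 = 11000011
185 = 10111001
197 = 11000101
251 = 11111011
Binary: 11000011.10111001.11000101.11111011


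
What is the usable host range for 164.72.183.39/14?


Network: 164.72.0.0
Broadcast: 164.75.255.255
First usable = network + 1
Last usable = broadcast - 1
Range: 164.72.0.1 to 164.75.255.254


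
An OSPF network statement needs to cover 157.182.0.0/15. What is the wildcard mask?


Subnet mask: 255.254.0.0
Wildcard = 255.255.255.255 - subnet mask
255 - 255 = 0
255 - 254 = 1
255 - 0 = 255
255 - 0 = 255
Wildcard: 0.1.255.255


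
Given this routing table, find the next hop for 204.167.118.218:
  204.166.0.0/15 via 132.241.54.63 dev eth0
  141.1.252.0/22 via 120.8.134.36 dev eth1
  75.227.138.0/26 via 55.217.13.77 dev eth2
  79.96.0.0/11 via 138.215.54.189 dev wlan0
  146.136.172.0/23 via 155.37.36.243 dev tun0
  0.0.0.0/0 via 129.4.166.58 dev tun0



Longest prefix match for 204.167.118.218:
  /15 204.166.0.0: MATCH
  /22 141.1.252.0: no
  /26 75.227.138.0: no
  /11 79.96.0.0: no
  /23 146.136.172.0: no
  /0 0.0.0.0: MATCH
Selected: next-hop 132.241.54.63 via eth0 (matched /15)


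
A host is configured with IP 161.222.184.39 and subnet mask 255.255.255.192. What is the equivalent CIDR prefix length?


Binary: 11111111.11111111.11111111.11000000
Count leading 1s
Prefix: /26


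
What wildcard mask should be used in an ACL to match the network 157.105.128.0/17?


Subnet mask: 255.255.128.0
Wildcard = 255.255.255.255 - subnet mask
255 - 255 = 0
255 - 255 = 0
255 - 128 = 127
255 - 0 = 255
Wildcard: 0.0.127.255


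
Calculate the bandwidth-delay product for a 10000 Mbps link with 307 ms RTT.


BDP = bandwidth * RTT
= 10000 Mbps * 307 ms
= 10000 * 1e6 * 307 / 1000 bits
= 3070000000 bits
= 383750000 bytes
= 374755.8594 KB
BDP = 3070000000 bits (383750000 bytes)


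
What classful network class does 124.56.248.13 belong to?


First octet: 124
Binary: 01111100
0xxxxxxx -> Class A (1-126)
Class A, default mask 255.0.0.0 (/8)


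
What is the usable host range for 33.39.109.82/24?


Network: 33.39.109.0
Broadcast: 33.39.109.255
First usable = network + 1
Last usable = broadcast - 1
Range: 33.39.109.1 to 33.39.109.254


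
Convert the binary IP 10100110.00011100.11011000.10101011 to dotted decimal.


10100110 = 166
00011100 = 28
11011000 = 216
10101011 = 171
IP: 166.28.216.171


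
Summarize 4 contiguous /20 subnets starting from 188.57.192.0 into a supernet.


Original prefix: /20
Number of subnets: 4 = 2^2
New prefix = 20 - 2 = 18
Supernet: 188.57.192.0/18


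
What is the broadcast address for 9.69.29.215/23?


Network: 9.69.28.0/23
Host bits = 9
Set all host bits to 1:
Broadcast: 9.69.29.255


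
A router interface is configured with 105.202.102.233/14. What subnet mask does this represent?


/14 means 14 network bits, 18 host bits
Binary: 11111111111111000000000000000000
Mask: 255.252.0.0


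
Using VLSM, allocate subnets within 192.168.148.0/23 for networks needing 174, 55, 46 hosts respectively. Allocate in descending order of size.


174 hosts -> /24 (254 usable): 192.168.148.0/24
55 hosts -> /26 (62 usable): 192.168.149.0/26
46 hosts -> /26 (62 usable): 192.168.149.64/26
Allocation: 192.168.148.0/24 (174 hosts, 254 usable); 192.168.149.0/26 (55 hosts, 62 usable); 192.168.149.64/26 (46 hosts, 62 usable)


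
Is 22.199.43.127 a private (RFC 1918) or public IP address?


RFC 1918 private ranges:
  10.0.0.0/8 (10.0.0.0 - 10.255.255.255)
  172.16.0.0/12 (172.16.0.0 - 172.31.255.255)
  192.168.0.0/16 (192.168.0.0 - 192.168.255.255)
Public (not in any RFC 1918 range)


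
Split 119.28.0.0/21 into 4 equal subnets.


New prefix = 21 + 2 = 23
Each subnet has 512 addresses
  119.28.0.0/23
  119.28.2.0/23
  119.28.4.0/23
  119.28.6.0/23
Subnets: 119.28.0.0/23, 119.28.2.0/23, 119.28.4.0/23, 119.28.6.0/23


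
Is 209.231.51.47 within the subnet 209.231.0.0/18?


Subnet network: 209.231.0.0
Test IP AND mask: 209.231.0.0
Yes, 209.231.51.47 is in 209.231.0.0/18


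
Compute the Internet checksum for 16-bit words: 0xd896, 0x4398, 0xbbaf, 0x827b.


Sum all words (with carry folding):
+ 0xd896 = 0xd896
+ 0x4398 = 0x1c2f
+ 0xbbaf = 0xd7de
+ 0x827b = 0x5a5a
One's complement: ~0x5a5a
Checksum = 0xa5a5


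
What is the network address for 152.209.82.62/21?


IP:   10011000.11010001.01010010.00111110
Mask: 11111111.11111111.11111000.00000000
AND operation:
Net:  10011000.11010001.01010000.00000000
Network: 152.209.80.0/21


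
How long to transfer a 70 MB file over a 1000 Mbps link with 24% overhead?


Effective throughput = 1000 * (1 - 24/100) = 760 Mbps
File size in Mb = 70 * 8 = 560 Mb
Time = 560 / 760
Time = 0.7368 seconds


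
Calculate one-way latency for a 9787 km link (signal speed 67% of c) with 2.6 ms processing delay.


Speed = 0.67 * 3e5 km/s = 201000 km/s
Propagation delay = 9787 / 201000 = 0.0487 s = 48.6915 ms
Processing delay = 2.6 ms
Total one-way latency = 51.2915 ms


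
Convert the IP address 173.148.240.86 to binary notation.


173 = 10101101
148 = 10010100
240 = 11110000
86 = 01010110
Binary: 10101101.10010100.11110000.01010110


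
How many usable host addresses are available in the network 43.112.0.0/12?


Host bits = 32 - 12 = 20
Total addresses = 2^20 = 1048576
Usable = total - 2 (network and broadcast)
Usable hosts: 1048574


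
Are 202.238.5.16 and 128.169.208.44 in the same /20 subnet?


Mask: 255.255.240.0
202.238.5.16 AND mask = 202.238.0.0
128.169.208.44 AND mask = 128.169.208.0
No, different subnets (202.238.0.0 vs 128.169.208.0)


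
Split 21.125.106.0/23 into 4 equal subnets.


New prefix = 23 + 2 = 25
Each subnet has 128 addresses
  21.125.106.0/25
  21.125.106.128/25
  21.125.107.0/25
  21.125.107.128/25
Subnets: 21.125.106.0/25, 21.125.106.128/25, 21.125.107.0/25, 21.125.107.128/25


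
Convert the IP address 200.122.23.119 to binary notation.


200 = 11001000
122 = 01111010
23 = 00010111
119 = 01110111
Binary: 11001000.01111010.00010111.01110111


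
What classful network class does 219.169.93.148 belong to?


First octet: 219
Binary: 11011011
110xxxxx -> Class C (192-223)
Class C, default mask 255.255.255.0 (/24)


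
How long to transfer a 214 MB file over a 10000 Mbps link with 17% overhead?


Effective throughput = 10000 * (1 - 17/100) = 8300 Mbps
File size in Mb = 214 * 8 = 1712 Mb
Time = 1712 / 8300
Time = 0.2063 seconds


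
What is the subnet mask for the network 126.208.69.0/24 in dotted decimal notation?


/24 means 24 network bits, 8 host bits
Binary: 11111111111111111111111100000000
Mask: 255.255.255.0


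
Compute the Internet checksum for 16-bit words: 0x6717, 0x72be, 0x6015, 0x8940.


Sum all words (with carry folding):
+ 0x6717 = 0x6717
+ 0x72be = 0xd9d5
+ 0x6015 = 0x39eb
+ 0x8940 = 0xc32b
One's complement: ~0xc32b
Checksum = 0x3cd4


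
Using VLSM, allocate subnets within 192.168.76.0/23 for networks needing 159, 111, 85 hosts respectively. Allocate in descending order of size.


159 hosts -> /24 (254 usable): 192.168.76.0/24
111 hosts -> /25 (126 usable): 192.168.77.0/25
85 hosts -> /25 (126 usable): 192.168.77.128/25
Allocation: 192.168.76.0/24 (159 hosts, 254 usable); 192.168.77.0/25 (111 hosts, 126 usable); 192.168.77.128/25 (85 hosts, 126 usable)


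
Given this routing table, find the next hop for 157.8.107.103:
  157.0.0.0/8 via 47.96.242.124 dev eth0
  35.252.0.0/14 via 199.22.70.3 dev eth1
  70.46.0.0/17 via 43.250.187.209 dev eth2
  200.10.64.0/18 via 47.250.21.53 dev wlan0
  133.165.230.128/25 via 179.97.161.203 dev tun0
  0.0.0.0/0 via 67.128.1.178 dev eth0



Longest prefix match for 157.8.107.103:
  /8 157.0.0.0: MATCH
  /14 35.252.0.0: no
  /17 70.46.0.0: no
  /18 200.10.64.0: no
  /25 133.165.230.128: no
  /0 0.0.0.0: MATCH
Selected: next-hop 47.96.242.124 via eth0 (matched /8)


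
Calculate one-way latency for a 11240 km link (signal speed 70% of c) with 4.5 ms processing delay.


Speed = 0.7 * 3e5 km/s = 210000 km/s
Propagation delay = 11240 / 210000 = 0.0535 s = 53.5238 ms
Processing delay = 4.5 ms
Total one-way latency = 58.0238 ms


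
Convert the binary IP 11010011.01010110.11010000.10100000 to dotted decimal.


11010011 = 211
01010110 = 86
11010000 = 208
10100000 = 160
IP: 211.86.208.160


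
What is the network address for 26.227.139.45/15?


IP:   00011010.11100011.10001011.00101101
Mask: 11111111.11111110.00000000.00000000
AND operation:
Net:  00011010.11100010.00000000.00000000
Network: 26.226.0.0/15


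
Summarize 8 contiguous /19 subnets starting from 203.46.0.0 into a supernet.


Original prefix: /19
Number of subnets: 8 = 2^3
New prefix = 19 - 3 = 16
Supernet: 203.46.0.0/16


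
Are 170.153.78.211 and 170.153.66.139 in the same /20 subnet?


Mask: 255.255.240.0
170.153.78.211 AND mask = 170.153.64.0
170.153.66.139 AND mask = 170.153.64.0
Yes, same subnet (170.153.64.0)


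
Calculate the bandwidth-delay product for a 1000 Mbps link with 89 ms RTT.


BDP = bandwidth * RTT
= 1000 Mbps * 89 ms
= 1000 * 1e6 * 89 / 1000 bits
= 89000000 bits
= 11125000 bytes
= 10864.2578 KB
BDP = 89000000 bits (11125000 bytes)


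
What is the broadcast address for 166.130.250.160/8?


Network: 166.0.0.0/8
Host bits = 24
Set all host bits to 1:
Broadcast: 166.255.255.255


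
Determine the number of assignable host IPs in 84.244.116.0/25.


Host bits = 32 - 25 = 7
Total addresses = 2^7 = 128
Usable = total - 2 (network and broadcast)
Usable hosts: 126


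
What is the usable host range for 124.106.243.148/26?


Network: 124.106.243.128
Broadcast: 124.106.243.191
First usable = network + 1
Last usable = broadcast - 1
Range: 124.106.243.129 to 124.106.243.190


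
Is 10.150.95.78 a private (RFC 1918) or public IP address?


RFC 1918 private ranges:
  10.0.0.0/8 (10.0.0.0 - 10.255.255.255)
  172.16.0.0/12 (172.16.0.0 - 172.31.255.255)
  192.168.0.0/16 (192.168.0.0 - 192.168.255.255)
Private (in 10.0.0.0/8)


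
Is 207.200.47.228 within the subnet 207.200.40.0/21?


Subnet network: 207.200.40.0
Test IP AND mask: 207.200.40.0
Yes, 207.200.47.228 is in 207.200.40.0/21


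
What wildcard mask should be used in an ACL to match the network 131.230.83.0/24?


Subnet mask: 255.255.255.0
Wildcard = 255.255.255.255 - subnet mask
255 - 255 = 0
255 - 255 = 0
255 - 255 = 0
255 - 0 = 255
Wildcard: 0.0.0.255


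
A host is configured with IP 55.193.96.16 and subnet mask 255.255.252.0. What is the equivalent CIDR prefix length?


Binary: 11111111.11111111.11111100.00000000
Count leading 1s
Prefix: /22


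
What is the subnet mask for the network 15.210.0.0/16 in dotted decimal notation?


/16 means 16 network bits, 16 host bits
Binary: 11111111111111110000000000000000
Mask: 255.255.0.0


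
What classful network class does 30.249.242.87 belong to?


First octet: 30
Binary: 00011110
0xxxxxxx -> Class A (1-126)
Class A, default mask 255.0.0.0 (/8)


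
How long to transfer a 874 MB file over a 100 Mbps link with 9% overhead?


Effective throughput = 100 * (1 - 9/100) = 91 Mbps
File size in Mb = 874 * 8 = 6992 Mb
Time = 6992 / 91
Time = 76.8352 seconds


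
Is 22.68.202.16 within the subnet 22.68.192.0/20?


Subnet network: 22.68.192.0
Test IP AND mask: 22.68.192.0
Yes, 22.68.202.16 is in 22.68.192.0/20


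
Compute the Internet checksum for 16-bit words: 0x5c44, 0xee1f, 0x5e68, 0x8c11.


Sum all words (with carry folding):
+ 0x5c44 = 0x5c44
+ 0xee1f = 0x4a64
+ 0x5e68 = 0xa8cc
+ 0x8c11 = 0x34de
One's complement: ~0x34de
Checksum = 0xcb21


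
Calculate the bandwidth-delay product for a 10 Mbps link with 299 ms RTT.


BDP = bandwidth * RTT
= 10 Mbps * 299 ms
= 10 * 1e6 * 299 / 1000 bits
= 2990000 bits
= 373750 bytes
= 364.9902 KB
BDP = 2990000 bits (373750 bytes)


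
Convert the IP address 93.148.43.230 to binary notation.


93 = 01011101
148 = 10010100
43 = 00101011
230 = 11100110
Binary: 01011101.10010100.00101011.11100110


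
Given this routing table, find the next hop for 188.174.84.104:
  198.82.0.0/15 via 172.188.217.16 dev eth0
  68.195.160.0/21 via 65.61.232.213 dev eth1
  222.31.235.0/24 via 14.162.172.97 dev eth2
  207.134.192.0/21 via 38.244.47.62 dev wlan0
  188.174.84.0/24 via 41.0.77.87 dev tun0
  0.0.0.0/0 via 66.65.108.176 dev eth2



Longest prefix match for 188.174.84.104:
  /15 198.82.0.0: no
  /21 68.195.160.0: no
  /24 222.31.235.0: no
  /21 207.134.192.0: no
  /24 188.174.84.0: MATCH
  /0 0.0.0.0: MATCH
Selected: next-hop 41.0.77.87 via tun0 (matched /24)


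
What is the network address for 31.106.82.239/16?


IP:   00011111.01101010.01010010.11101111
Mask: 11111111.11111111.00000000.00000000
AND operation:
Net:  00011111.01101010.00000000.00000000
Network: 31.106.0.0/16


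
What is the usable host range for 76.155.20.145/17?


Network: 76.155.0.0
Broadcast: 76.155.127.255
First usable = network + 1
Last usable = broadcast - 1
Range: 76.155.0.1 to 76.155.127.254


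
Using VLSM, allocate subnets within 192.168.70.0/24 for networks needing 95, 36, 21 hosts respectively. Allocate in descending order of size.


95 hosts -> /25 (126 usable): 192.168.70.0/25
36 hosts -> /26 (62 usable): 192.168.70.128/26
21 hosts -> /27 (30 usable): 192.168.70.192/27
Allocation: 192.168.70.0/25 (95 hosts, 126 usable); 192.168.70.128/26 (36 hosts, 62 usable); 192.168.70.192/27 (21 hosts, 30 usable)


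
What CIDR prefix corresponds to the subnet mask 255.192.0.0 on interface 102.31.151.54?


Binary: 11111111.11000000.00000000.00000000
Count leading 1s
Prefix: /10


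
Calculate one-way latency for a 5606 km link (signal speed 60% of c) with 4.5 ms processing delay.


Speed = 0.6 * 3e5 km/s = 180000 km/s
Propagation delay = 5606 / 180000 = 0.0311 s = 31.1444 ms
Processing delay = 4.5 ms
Total one-way latency = 35.6444 ms


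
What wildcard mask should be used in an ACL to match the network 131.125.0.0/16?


Subnet mask: 255.255.0.0
Wildcard = 255.255.255.255 - subnet mask
255 - 255 = 0
255 - 255 = 0
255 - 0 = 255
255 - 0 = 255
Wildcard: 0.0.255.255


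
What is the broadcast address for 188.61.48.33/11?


Network: 188.32.0.0/11
Host bits = 21
Set all host bits to 1:
Broadcast: 188.63.255.255


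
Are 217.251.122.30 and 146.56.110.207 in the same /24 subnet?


Mask: 255.255.255.0
217.251.122.30 AND mask = 217.251.122.0
146.56.110.207 AND mask = 146.56.110.0
No, different subnets (217.251.122.0 vs 146.56.110.0)


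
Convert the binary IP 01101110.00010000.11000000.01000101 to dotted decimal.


01101110 = 110
00010000 = 16
11000000 = 192
01000101 = 69
IP: 110.16.192.69


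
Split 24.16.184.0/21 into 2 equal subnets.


New prefix = 21 + 1 = 22
Each subnet has 1024 addresses
  24.16.184.0/22
  24.16.188.0/22
Subnets: 24.16.184.0/22, 24.16.188.0/22


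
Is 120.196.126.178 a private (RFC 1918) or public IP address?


RFC 1918 private ranges:
  10.0.0.0/8 (10.0.0.0 - 10.255.255.255)
  172.16.0.0/12 (172.16.0.0 - 172.31.255.255)
  192.168.0.0/16 (192.168.0.0 - 192.168.255.255)
Public (not in any RFC 1918 range)


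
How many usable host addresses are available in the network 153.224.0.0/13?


Host bits = 32 - 13 = 19
Total addresses = 2^19 = 524288
Usable = total - 2 (network and broadcast)
Usable hosts: 524286


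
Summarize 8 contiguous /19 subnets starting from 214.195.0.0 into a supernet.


Original prefix: /19
Number of subnets: 8 = 2^3
New prefix = 19 - 3 = 16
Supernet: 214.195.0.0/16


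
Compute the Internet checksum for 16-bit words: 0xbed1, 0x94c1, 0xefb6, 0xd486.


Sum all words (with carry folding):
+ 0xbed1 = 0xbed1
+ 0x94c1 = 0x5393
+ 0xefb6 = 0x434a
+ 0xd486 = 0x17d1
One's complement: ~0x17d1
Checksum = 0xe82e


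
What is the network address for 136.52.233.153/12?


IP:   10001000.00110100.11101001.10011001
Mask: 11111111.11110000.00000000.00000000
AND operation:
Net:  10001000.00110000.00000000.00000000
Network: 136.48.0.0/12


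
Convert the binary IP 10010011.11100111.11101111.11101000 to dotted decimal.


10010011 = 147
11100111 = 231
11101111 = 239
11101000 = 232
IP: 147.231.239.232


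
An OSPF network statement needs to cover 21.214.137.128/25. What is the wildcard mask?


Subnet mask: 255.255.255.128
Wildcard = 255.255.255.255 - subnet mask
255 - 255 = 0
255 - 255 = 0
255 - 255 = 0
255 - 128 = 127
Wildcard: 0.0.0.127


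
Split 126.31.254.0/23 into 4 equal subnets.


New prefix = 23 + 2 = 25
Each subnet has 128 addresses
  126.31.254.0/25
  126.31.254.128/25
  126.31.255.0/25
  126.31.255.128/25
Subnets: 126.31.254.0/25, 126.31.254.128/25, 126.31.255.0/25, 126.31.255.128/25


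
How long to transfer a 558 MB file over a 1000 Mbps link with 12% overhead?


Effective throughput = 1000 * (1 - 12/100) = 880 Mbps
File size in Mb = 558 * 8 = 4464 Mb
Time = 4464 / 880
Time = 5.0727 seconds


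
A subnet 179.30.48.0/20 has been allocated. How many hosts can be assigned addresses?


Host bits = 32 - 20 = 12
Total addresses = 2^12 = 4096
Usable = total - 2 (network and broadcast)
Usable hosts: 4094


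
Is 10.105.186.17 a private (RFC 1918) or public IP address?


RFC 1918 private ranges:
  10.0.0.0/8 (10.0.0.0 - 10.255.255.255)
  172.16.0.0/12 (172.16.0.0 - 172.31.255.255)
  192.168.0.0/16 (192.168.0.0 - 192.168.255.255)
Private (in 10.0.0.0/8)


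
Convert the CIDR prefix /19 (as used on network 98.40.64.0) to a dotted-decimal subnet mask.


/19 means 19 network bits, 13 host bits
Binary: 11111111111111111110000000000000
Mask: 255.255.224.0


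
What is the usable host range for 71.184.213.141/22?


Network: 71.184.212.0
Broadcast: 71.184.215.255
First usable = network + 1
Last usable = broadcast - 1
Range: 71.184.212.1 to 71.184.215.254


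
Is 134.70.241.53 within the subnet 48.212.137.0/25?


Subnet network: 48.212.137.0
Test IP AND mask: 134.70.241.0
No, 134.70.241.53 is not in 48.212.137.0/25


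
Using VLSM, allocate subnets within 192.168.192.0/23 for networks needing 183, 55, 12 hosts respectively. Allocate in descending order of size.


183 hosts -> /24 (254 usable): 192.168.192.0/24
55 hosts -> /26 (62 usable): 192.168.193.0/26
12 hosts -> /28 (14 usable): 192.168.193.64/28
Allocation: 192.168.192.0/24 (183 hosts, 254 usable); 192.168.193.0/26 (55 hosts, 62 usable); 192.168.193.64/28 (12 hosts, 14 usable)


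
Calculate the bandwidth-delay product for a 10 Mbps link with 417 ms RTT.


BDP = bandwidth * RTT
= 10 Mbps * 417 ms
= 10 * 1e6 * 417 / 1000 bits
= 4170000 bits
= 521250 bytes
= 509.0332 KB
BDP = 4170000 bits (521250 bytes)


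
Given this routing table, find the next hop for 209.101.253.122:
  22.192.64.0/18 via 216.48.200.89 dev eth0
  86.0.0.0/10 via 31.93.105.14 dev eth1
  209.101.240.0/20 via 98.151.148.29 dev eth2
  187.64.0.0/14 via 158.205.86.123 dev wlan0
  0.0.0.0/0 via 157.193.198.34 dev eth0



Longest prefix match for 209.101.253.122:
  /18 22.192.64.0: no
  /10 86.0.0.0: no
  /20 209.101.240.0: MATCH
  /14 187.64.0.0: no
  /0 0.0.0.0: MATCH
Selected: next-hop 98.151.148.29 via eth2 (matched /20)


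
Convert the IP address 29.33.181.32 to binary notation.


29 = 00011101
33 = 00100001
181 = 10110101
32 = 00100000
Binary: 00011101.00100001.10110101.00100000


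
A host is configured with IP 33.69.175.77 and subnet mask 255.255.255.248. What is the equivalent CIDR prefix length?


Binary: 11111111.11111111.11111111.11111000
Count leading 1s
Prefix: /29


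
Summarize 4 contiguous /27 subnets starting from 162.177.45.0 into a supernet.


Original prefix: /27
Number of subnets: 4 = 2^2
New prefix = 27 - 2 = 25
Supernet: 162.177.45.0/25


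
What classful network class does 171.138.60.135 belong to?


First octet: 171
Binary: 10101011
10xxxxxx -> Class B (128-191)
Class B, default mask 255.255.0.0 (/16)


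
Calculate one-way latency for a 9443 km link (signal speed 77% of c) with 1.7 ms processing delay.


Speed = 0.77 * 3e5 km/s = 231000 km/s
Propagation delay = 9443 / 231000 = 0.0409 s = 40.8788 ms
Processing delay = 1.7 ms
Total one-way latency = 42.5788 ms


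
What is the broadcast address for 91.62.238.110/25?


Network: 91.62.238.0/25
Host bits = 7
Set all host bits to 1:
Broadcast: 91.62.238.127


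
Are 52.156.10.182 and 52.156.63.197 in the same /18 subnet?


Mask: 255.255.192.0
52.156.10.182 AND mask = 52.156.0.0
52.156.63.197 AND mask = 52.156.0.0
Yes, same subnet (52.156.0.0)


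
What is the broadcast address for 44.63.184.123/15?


Network: 44.62.0.0/15
Host bits = 17
Set all host bits to 1:
Broadcast: 44.63.255.255


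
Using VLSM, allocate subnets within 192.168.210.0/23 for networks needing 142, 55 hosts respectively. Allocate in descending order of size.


142 hosts -> /24 (254 usable): 192.168.210.0/24
55 hosts -> /26 (62 usable): 192.168.211.0/26
Allocation: 192.168.210.0/24 (142 hosts, 254 usable); 192.168.211.0/26 (55 hosts, 62 usable)


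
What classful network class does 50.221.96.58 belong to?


First octet: 50
Binary: 00110010
0xxxxxxx -> Class A (1-126)
Class A, default mask 255.0.0.0 (/8)


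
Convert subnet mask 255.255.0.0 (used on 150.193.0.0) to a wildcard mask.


Subnet mask: 255.255.0.0
Wildcard = 255.255.255.255 - subnet mask
255 - 255 = 0
255 - 255 = 0
255 - 0 = 255
255 - 0 = 255
Wildcard: 0.0.255.255


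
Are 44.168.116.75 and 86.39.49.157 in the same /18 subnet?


Mask: 255.255.192.0
44.168.116.75 AND mask = 44.168.64.0
86.39.49.157 AND mask = 86.39.0.0
No, different subnets (44.168.64.0 vs 86.39.0.0)


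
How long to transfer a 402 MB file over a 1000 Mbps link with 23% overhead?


Effective throughput = 1000 * (1 - 23/100) = 770 Mbps
File size in Mb = 402 * 8 = 3216 Mb
Time = 3216 / 770
Time = 4.1766 seconds


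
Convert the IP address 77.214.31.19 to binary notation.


77 = 01001101
214 = 11010110
31 = 00011111
19 = 00010011
Binary: 01001101.11010110.00011111.00010011


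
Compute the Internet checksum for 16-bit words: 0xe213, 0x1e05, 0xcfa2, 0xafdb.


Sum all words (with carry folding):
+ 0xe213 = 0xe213
+ 0x1e05 = 0x0019
+ 0xcfa2 = 0xcfbb
+ 0xafdb = 0x7f97
One's complement: ~0x7f97
Checksum = 0x8068


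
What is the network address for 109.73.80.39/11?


IP:   01101101.01001001.01010000.00100111
Mask: 11111111.11100000.00000000.00000000
AND operation:
Net:  01101101.01000000.00000000.00000000
Network: 109.64.0.0/11


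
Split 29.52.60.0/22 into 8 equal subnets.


New prefix = 22 + 3 = 25
Each subnet has 128 addresses
  29.52.60.0/25
  29.52.60.128/25
  29.52.61.0/25
  29.52.61.128/25
  29.52.62.0/25
  29.52.62.128/25
  29.52.63.0/25
  29.52.63.128/25
Subnets: 29.52.60.0/25, 29.52.60.128/25, 29.52.61.0/25, 29.52.61.128/25, 29.52.62.0/25, 29.52.62.128/25, 29.52.63.0/25, 29.52.63.128/25


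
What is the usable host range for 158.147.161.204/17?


Network: 158.147.128.0
Broadcast: 158.147.255.255
First usable = network + 1
Last usable = broadcast - 1
Range: 158.147.128.1 to 158.147.255.254


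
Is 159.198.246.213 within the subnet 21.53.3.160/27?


Subnet network: 21.53.3.160
Test IP AND mask: 159.198.246.192
No, 159.198.246.213 is not in 21.53.3.160/27


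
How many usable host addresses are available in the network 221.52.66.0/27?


Host bits = 32 - 27 = 5
Total addresses = 2^5 = 32
Usable = total - 2 (network and broadcast)
Usable hosts: 30


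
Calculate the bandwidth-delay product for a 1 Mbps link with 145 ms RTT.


BDP = bandwidth * RTT
= 1 Mbps * 145 ms
= 1 * 1e6 * 145 / 1000 bits
= 145000 bits
= 18125 bytes
= 17.7002 KB
BDP = 145000 bits (18125 bytes)


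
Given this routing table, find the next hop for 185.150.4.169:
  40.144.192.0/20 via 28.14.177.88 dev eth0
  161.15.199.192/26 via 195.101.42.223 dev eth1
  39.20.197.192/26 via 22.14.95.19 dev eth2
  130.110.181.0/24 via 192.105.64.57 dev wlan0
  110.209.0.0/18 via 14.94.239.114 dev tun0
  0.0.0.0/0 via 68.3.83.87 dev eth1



Longest prefix match for 185.150.4.169:
  /20 40.144.192.0: no
  /26 161.15.199.192: no
  /26 39.20.197.192: no
  /24 130.110.181.0: no
  /18 110.209.0.0: no
  /0 0.0.0.0: MATCH
Selected: next-hop 68.3.83.87 via eth1 (matched /0)


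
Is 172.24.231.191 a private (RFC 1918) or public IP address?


RFC 1918 private ranges:
  10.0.0.0/8 (10.0.0.0 - 10.255.255.255)
  172.16.0.0/12 (172.16.0.0 - 172.31.255.255)
  192.168.0.0/16 (192.168.0.0 - 192.168.255.255)
Private (in 172.16.0.0/12)


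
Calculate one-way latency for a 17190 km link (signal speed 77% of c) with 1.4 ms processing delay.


Speed = 0.77 * 3e5 km/s = 231000 km/s
Propagation delay = 17190 / 231000 = 0.0744 s = 74.4156 ms
Processing delay = 1.4 ms
Total one-way latency = 75.8156 ms


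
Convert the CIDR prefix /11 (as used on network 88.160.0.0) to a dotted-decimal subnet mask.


/11 means 11 network bits, 21 host bits
Binary: 11111111111000000000000000000000
Mask: 255.224.0.0


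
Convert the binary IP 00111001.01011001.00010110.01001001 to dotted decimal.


00111001 = 57
01011001 = 89
00010110 = 22
01001001 = 73
IP: 57.89.22.73


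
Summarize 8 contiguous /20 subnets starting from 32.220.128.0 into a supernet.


Original prefix: /20
Number of subnets: 8 = 2^3
New prefix = 20 - 3 = 17
Supernet: 32.220.128.0/17


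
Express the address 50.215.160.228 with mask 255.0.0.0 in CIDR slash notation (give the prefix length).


Binary: 11111111.00000000.00000000.00000000
Count leading 1s
Prefix: /8


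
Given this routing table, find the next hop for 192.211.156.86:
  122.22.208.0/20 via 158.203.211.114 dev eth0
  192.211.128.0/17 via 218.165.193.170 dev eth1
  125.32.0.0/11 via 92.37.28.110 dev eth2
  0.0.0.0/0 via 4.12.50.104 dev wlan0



Longest prefix match for 192.211.156.86:
  /20 122.22.208.0: no
  /17 192.211.128.0: MATCH
  /11 125.32.0.0: no
  /0 0.0.0.0: MATCH
Selected: next-hop 218.165.193.170 via eth1 (matched /17)


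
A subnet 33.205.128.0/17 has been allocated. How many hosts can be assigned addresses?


Host bits = 32 - 17 = 15
Total addresses = 2^15 = 32768
Usable = total - 2 (network and broadcast)
Usable hosts: 32766


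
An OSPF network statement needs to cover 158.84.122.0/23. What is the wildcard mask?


Subnet mask: 255.255.254.0
Wildcard = 255.255.255.255 - subnet mask
255 - 255 = 0
255 - 255 = 0
255 - 254 = 1
255 - 0 = 255
Wildcard: 0.0.1.255


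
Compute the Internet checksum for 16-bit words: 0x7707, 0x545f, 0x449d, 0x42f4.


Sum all words (with carry folding):
+ 0x7707 = 0x7707
+ 0x545f = 0xcb66
+ 0x449d = 0x1004
+ 0x42f4 = 0x52f8
One's complement: ~0x52f8
Checksum = 0xad07


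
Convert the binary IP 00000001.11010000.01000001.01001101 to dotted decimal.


00000001 = 1
11010000 = 208
01000001 = 65
01001101 = 77
IP: 1.208.65.77


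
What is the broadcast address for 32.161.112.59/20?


Network: 32.161.112.0/20
Host bits = 12
Set all host bits to 1:
Broadcast: 32.161.127.255


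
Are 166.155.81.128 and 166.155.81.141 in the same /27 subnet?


Mask: 255.255.255.224
166.155.81.128 AND mask = 166.155.81.128
166.155.81.141 AND mask = 166.155.81.128
Yes, same subnet (166.155.81.128)


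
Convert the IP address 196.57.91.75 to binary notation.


196 = 11000100
57 = 00111001
91 = 01011011
75 = 01001011
Binary: 11000100.00111001.01011011.01001011


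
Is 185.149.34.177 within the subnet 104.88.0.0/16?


Subnet network: 104.88.0.0
Test IP AND mask: 185.149.0.0
No, 185.149.34.177 is not in 104.88.0.0/16


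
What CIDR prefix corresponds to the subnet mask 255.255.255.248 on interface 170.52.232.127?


Binary: 11111111.11111111.11111111.11111000
Count leading 1s
Prefix: /29


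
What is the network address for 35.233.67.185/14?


IP:   00100011.11101001.01000011.10111001
Mask: 11111111.11111100.00000000.00000000
AND operation:
Net:  00100011.11101000.00000000.00000000
Network: 35.232.0.0/14


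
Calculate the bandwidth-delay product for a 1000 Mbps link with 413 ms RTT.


BDP = bandwidth * RTT
= 1000 Mbps * 413 ms
= 1000 * 1e6 * 413 / 1000 bits
= 413000000 bits
= 51625000 bytes
= 50415.0391 KB
BDP = 413000000 bits (51625000 bytes)


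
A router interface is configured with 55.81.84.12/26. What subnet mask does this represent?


/26 means 26 network bits, 6 host bits
Binary: 11111111111111111111111111000000
Mask: 255.255.255.192


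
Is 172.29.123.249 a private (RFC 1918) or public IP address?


RFC 1918 private ranges:
  10.0.0.0/8 (10.0.0.0 - 10.255.255.255)
  172.16.0.0/12 (172.16.0.0 - 172.31.255.255)
  192.168.0.0/16 (192.168.0.0 - 192.168.255.255)
Private (in 172.16.0.0/12)


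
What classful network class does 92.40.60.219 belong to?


First octet: 92
Binary: 01011100
0xxxxxxx -> Class A (1-126)
Class A, default mask 255.0.0.0 (/8)


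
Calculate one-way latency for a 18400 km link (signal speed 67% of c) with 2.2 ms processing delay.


Speed = 0.67 * 3e5 km/s = 201000 km/s
Propagation delay = 18400 / 201000 = 0.0915 s = 91.5423 ms
Processing delay = 2.2 ms
Total one-way latency = 93.7423 ms


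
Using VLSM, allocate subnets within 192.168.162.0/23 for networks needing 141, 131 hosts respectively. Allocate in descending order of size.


141 hosts -> /24 (254 usable): 192.168.162.0/24
131 hosts -> /24 (254 usable): 192.168.163.0/24
Allocation: 192.168.162.0/24 (141 hosts, 254 usable); 192.168.163.0/24 (131 hosts, 254 usable)


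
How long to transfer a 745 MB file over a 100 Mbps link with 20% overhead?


Effective throughput = 100 * (1 - 20/100) = 80 Mbps
File size in Mb = 745 * 8 = 5960 Mb
Time = 5960 / 80
Time = 74.5 seconds


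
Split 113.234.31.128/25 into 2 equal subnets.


New prefix = 25 + 1 = 26
Each subnet has 64 addresses
  113.234.31.128/26
  113.234.31.192/26
Subnets: 113.234.31.128/26, 113.234.31.192/26


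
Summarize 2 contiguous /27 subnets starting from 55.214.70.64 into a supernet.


Original prefix: /27
Number of subnets: 2 = 2^1
New prefix = 27 - 1 = 26
Supernet: 55.214.70.64/26


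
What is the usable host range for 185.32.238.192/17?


Network: 185.32.128.0
Broadcast: 185.32.255.255
First usable = network + 1
Last usable = broadcast - 1
Range: 185.32.128.1 to 185.32.255.254


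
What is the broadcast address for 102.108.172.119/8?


Network: 102.0.0.0/8
Host bits = 24
Set all host bits to 1:
Broadcast: 102.255.255.255


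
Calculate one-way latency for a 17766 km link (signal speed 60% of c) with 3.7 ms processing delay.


Speed = 0.6 * 3e5 km/s = 180000 km/s
Propagation delay = 17766 / 180000 = 0.0987 s = 98.7 ms
Processing delay = 3.7 ms
Total one-way latency = 102.4 ms


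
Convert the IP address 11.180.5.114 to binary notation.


11 = 00001011
180 = 10110100
5 = 00000101
114 = 01110010
Binary: 00001011.10110100.00000101.01110010


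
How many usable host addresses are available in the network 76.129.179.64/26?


Host bits = 32 - 26 = 6
Total addresses = 2^6 = 64
Usable = total - 2 (network and broadcast)
Usable hosts: 62


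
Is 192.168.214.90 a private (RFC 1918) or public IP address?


RFC 1918 private ranges:
  10.0.0.0/8 (10.0.0.0 - 10.255.255.255)
  172.16.0.0/12 (172.16.0.0 - 172.31.255.255)
  192.168.0.0/16 (192.168.0.0 - 192.168.255.255)
Private (in 192.168.0.0/16)


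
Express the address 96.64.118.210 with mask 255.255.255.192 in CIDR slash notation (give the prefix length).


Binary: 11111111.11111111.11111111.11000000
Count leading 1s
Prefix: /26


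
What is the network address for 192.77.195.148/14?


IP:   11000000.01001101.11000011.10010100
Mask: 11111111.11111100.00000000.00000000
AND operation:
Net:  11000000.01001100.00000000.00000000
Network: 192.76.0.0/14


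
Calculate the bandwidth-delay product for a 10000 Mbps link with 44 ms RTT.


BDP = bandwidth * RTT
= 10000 Mbps * 44 ms
= 10000 * 1e6 * 44 / 1000 bits
= 440000000 bits
= 55000000 bytes
= 53710.9375 KB
BDP = 440000000 bits (55000000 bytes)


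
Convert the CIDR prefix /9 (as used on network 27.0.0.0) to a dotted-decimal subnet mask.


/9 means 9 network bits, 23 host bits
Binary: 11111111100000000000000000000000
Mask: 255.128.0.0


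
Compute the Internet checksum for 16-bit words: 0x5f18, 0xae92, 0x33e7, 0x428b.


Sum all words (with carry folding):
+ 0x5f18 = 0x5f18
+ 0xae92 = 0x0dab
+ 0x33e7 = 0x4192
+ 0x428b = 0x841d
One's complement: ~0x841d
Checksum = 0x7be2


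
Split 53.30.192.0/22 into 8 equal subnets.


New prefix = 22 + 3 = 25
Each subnet has 128 addresses
  53.30.192.0/25
  53.30.192.128/25
  53.30.193.0/25
  53.30.193.128/25
  53.30.194.0/25
  53.30.194.128/25
  53.30.195.0/25
  53.30.195.128/25
Subnets: 53.30.192.0/25, 53.30.192.128/25, 53.30.193.0/25, 53.30.193.128/25, 53.30.194.0/25, 53.30.194.128/25, 53.30.195.0/25, 53.30.195.128/25


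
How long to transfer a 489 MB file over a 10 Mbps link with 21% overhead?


Effective throughput = 10 * (1 - 21/100) = 7.9 Mbps
File size in Mb = 489 * 8 = 3912 Mb
Time = 3912 / 7.9
Time = 495.1899 seconds


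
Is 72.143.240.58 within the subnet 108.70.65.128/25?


Subnet network: 108.70.65.128
Test IP AND mask: 72.143.240.0
No, 72.143.240.58 is not in 108.70.65.128/25


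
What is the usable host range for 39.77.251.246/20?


Network: 39.77.240.0
Broadcast: 39.77.255.255
First usable = network + 1
Last usable = broadcast - 1
Range: 39.77.240.1 to 39.77.255.254


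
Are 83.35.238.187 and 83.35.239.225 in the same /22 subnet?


Mask: 255.255.252.0
83.35.238.187 AND mask = 83.35.236.0
83.35.239.225 AND mask = 83.35.236.0
Yes, same subnet (83.35.236.0)


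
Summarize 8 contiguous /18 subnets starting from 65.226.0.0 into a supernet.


Original prefix: /18
Number of subnets: 8 = 2^3
New prefix = 18 - 3 = 15
Supernet: 65.226.0.0/15


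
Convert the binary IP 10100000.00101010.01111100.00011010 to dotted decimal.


10100000 = 160
00101010 = 42
01111100 = 124
00011010 = 26
IP: 160.42.124.26


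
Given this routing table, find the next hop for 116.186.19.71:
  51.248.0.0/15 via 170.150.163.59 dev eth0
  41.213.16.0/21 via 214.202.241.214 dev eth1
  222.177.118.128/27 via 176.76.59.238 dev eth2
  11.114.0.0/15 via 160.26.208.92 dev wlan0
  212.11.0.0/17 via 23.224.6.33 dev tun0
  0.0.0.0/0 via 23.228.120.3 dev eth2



Longest prefix match for 116.186.19.71:
  /15 51.248.0.0: no
  /21 41.213.16.0: no
  /27 222.177.118.128: no
  /15 11.114.0.0: no
  /17 212.11.0.0: no
  /0 0.0.0.0: MATCH
Selected: next-hop 23.228.120.3 via eth2 (matched /0)


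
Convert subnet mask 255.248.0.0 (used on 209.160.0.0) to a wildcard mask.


Subnet mask: 255.248.0.0
Wildcard = 255.255.255.255 - subnet mask
255 - 255 = 0
255 - 248 = 7
255 - 0 = 255
255 - 0 = 255
Wildcard: 0.7.255.255


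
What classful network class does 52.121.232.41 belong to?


First octet: 52
Binary: 00110100
0xxxxxxx -> Class A (1-126)
Class A, default mask 255.0.0.0 (/8)


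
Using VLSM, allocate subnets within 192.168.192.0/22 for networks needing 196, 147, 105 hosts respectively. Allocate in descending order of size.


196 hosts -> /24 (254 usable): 192.168.192.0/24
147 hosts -> /24 (254 usable): 192.168.193.0/24
105 hosts -> /25 (126 usable): 192.168.194.0/25
Allocation: 192.168.192.0/24 (196 hosts, 254 usable); 192.168.193.0/24 (147 hosts, 254 usable); 192.168.194.0/25 (105 hosts, 126 usable)


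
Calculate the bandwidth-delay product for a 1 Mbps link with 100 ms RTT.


BDP = bandwidth * RTT
= 1 Mbps * 100 ms
= 1 * 1e6 * 100 / 1000 bits
= 100000 bits
= 12500 bytes
= 12.207 KB
BDP = 100000 bits (12500 bytes)


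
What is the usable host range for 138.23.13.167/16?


Network: 138.23.0.0
Broadcast: 138.23.255.255
First usable = network + 1
Last usable = broadcast - 1
Range: 138.23.0.1 to 138.23.255.254


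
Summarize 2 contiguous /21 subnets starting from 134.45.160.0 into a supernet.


Original prefix: /21
Number of subnets: 2 = 2^1
New prefix = 21 - 1 = 20
Supernet: 134.45.160.0/20


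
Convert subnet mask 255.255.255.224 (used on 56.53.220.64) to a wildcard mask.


Subnet mask: 255.255.255.224
Wildcard = 255.255.255.255 - subnet mask
255 - 255 = 0
255 - 255 = 0
255 - 255 = 0
255 - 224 = 31
Wildcard: 0.0.0.31


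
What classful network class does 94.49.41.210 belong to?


First octet: 94
Binary: 01011110
0xxxxxxx -> Class A (1-126)
Class A, default mask 255.0.0.0 (/8)


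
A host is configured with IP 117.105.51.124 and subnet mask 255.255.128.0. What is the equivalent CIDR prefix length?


Binary: 11111111.11111111.10000000.00000000
Count leading 1s
Prefix: /17


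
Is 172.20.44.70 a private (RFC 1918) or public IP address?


RFC 1918 private ranges:
  10.0.0.0/8 (10.0.0.0 - 10.255.255.255)
  172.16.0.0/12 (172.16.0.0 - 172.31.255.255)
  192.168.0.0/16 (192.168.0.0 - 192.168.255.255)
Private (in 172.16.0.0/12)


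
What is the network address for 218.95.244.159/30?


IP:   11011010.01011111.11110100.10011111
Mask: 11111111.11111111.11111111.11111100
AND operation:
Net:  11011010.01011111.11110100.10011100
Network: 218.95.244.156/30


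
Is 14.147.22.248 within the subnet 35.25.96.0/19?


Subnet network: 35.25.96.0
Test IP AND mask: 14.147.0.0
No, 14.147.22.248 is not in 35.25.96.0/19


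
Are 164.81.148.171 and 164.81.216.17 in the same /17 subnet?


Mask: 255.255.128.0
164.81.148.171 AND mask = 164.81.128.0
164.81.216.17 AND mask = 164.81.128.0
Yes, same subnet (164.81.128.0)


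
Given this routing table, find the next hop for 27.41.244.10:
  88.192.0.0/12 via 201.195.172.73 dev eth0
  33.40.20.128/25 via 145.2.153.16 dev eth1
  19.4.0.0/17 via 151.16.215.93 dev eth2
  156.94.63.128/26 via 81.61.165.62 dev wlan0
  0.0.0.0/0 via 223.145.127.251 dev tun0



Longest prefix match for 27.41.244.10:
  /12 88.192.0.0: no
  /25 33.40.20.128: no
  /17 19.4.0.0: no
  /26 156.94.63.128: no
  /0 0.0.0.0: MATCH
Selected: next-hop 223.145.127.251 via tun0 (matched /0)


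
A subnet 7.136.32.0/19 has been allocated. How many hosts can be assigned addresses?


Host bits = 32 - 19 = 13
Total addresses = 2^13 = 8192
Usable = total - 2 (network and broadcast)
Usable hosts: 8190


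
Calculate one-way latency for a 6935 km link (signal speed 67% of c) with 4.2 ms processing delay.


Speed = 0.67 * 3e5 km/s = 201000 km/s
Propagation delay = 6935 / 201000 = 0.0345 s = 34.5025 ms
Processing delay = 4.2 ms
Total one-way latency = 38.7025 ms


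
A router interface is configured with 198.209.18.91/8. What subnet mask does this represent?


/8 means 8 network bits, 24 host bits
Binary: 11111111000000000000000000000000
Mask: 255.0.0.0


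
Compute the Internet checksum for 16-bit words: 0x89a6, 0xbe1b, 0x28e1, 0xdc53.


Sum all words (with carry folding):
+ 0x89a6 = 0x89a6
+ 0xbe1b = 0x47c2
+ 0x28e1 = 0x70a3
+ 0xdc53 = 0x4cf7
One's complement: ~0x4cf7
Checksum = 0xb308


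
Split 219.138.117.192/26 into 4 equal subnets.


New prefix = 26 + 2 = 28
Each subnet has 16 addresses
  219.138.117.192/28
  219.138.117.208/28
  219.138.117.224/28
  219.138.117.240/28
Subnets: 219.138.117.192/28, 219.138.117.208/28, 219.138.117.224/28, 219.138.117.240/28


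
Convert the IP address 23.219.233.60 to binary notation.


23 = 00010111
219 = 11011011
233 = 11101001
60 = 00111100
Binary: 00010111.11011011.11101001.00111100
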